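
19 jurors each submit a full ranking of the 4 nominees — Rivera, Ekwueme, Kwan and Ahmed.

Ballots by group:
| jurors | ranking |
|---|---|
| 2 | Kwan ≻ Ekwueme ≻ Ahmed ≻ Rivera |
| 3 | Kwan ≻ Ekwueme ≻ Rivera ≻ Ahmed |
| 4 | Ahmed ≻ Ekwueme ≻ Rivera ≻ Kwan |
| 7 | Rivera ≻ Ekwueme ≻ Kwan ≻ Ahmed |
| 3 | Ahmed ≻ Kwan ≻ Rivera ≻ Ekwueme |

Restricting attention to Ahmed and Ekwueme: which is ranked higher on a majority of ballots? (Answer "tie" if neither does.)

Ballots ranking Ahmed above Ekwueme: 4 + 3 = 7.
Ballots ranking Ekwueme above Ahmed: 19 − 7 = 12.
Ekwueme wins the head-to-head 12–7.

Ekwueme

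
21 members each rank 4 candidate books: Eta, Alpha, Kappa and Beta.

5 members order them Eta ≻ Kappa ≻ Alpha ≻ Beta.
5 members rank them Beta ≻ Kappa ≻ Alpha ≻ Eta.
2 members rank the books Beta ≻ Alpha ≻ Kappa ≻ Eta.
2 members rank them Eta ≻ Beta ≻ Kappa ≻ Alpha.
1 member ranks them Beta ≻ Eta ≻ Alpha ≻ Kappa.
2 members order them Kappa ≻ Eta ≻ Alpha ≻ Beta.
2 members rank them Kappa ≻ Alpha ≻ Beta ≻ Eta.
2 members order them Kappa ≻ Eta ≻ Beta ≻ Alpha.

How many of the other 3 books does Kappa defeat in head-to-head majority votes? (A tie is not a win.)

Kappa against each rival (21 members):
Kappa vs Eta: Kappa, 13–8.
Kappa–Alpha: Kappa 18–3.
Kappa–Beta: Kappa 11–10.
Kappa beats Eta, Alpha, Beta — 3 pairwise wins.

3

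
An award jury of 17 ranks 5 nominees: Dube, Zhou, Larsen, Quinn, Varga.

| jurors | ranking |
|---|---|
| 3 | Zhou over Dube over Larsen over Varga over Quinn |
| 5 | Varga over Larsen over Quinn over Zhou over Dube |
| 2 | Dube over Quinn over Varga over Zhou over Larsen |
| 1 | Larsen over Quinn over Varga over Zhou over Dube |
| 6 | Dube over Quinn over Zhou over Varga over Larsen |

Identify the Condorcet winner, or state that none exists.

none

Head-to-head results (17 jurors):
Dube–Zhou: Zhou 9–8.
Dube vs Larsen: Dube, 11–6.
Dube vs Quinn: Dube, 11–6.
Dube–Varga: Dube 11–6.
Zhou vs Larsen: Zhou wins 11–6.
Zhou–Quinn: Quinn 14–3.
Zhou–Varga: Zhou 9–8.
Larsen vs Quinn: Larsen wins 9–8.
Larsen vs Varga: Varga wins 13–4.
Quinn–Varga: Quinn 9–8.
Each nominee drops at least one matchup (Dube loses to Zhou; Zhou loses to Quinn; Larsen loses to Dube; Quinn loses to Dube; Varga loses to Dube); the cycle Dube beats Quinn beats Zhou beats Dube rules out a Condorcet winner.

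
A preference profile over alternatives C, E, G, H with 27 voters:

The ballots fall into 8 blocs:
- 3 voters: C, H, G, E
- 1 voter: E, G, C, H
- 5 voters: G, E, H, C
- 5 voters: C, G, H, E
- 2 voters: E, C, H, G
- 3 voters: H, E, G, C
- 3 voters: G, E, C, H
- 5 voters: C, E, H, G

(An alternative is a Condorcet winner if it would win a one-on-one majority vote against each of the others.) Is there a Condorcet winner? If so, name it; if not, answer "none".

Head-to-head results (27 voters):
C–E: E 14–13.
C vs G: C wins 15–12.
C vs H: C, 19–8.
E vs G: G, 16–11.
E vs H: E, 16–11.
G vs H: G wins 14–13.
Every alternative loses at least once (C loses to E; E loses to G; G loses to C; H loses to C). The majority relation contains the cycle C > G > E > C, so there is no Condorcet winner.

none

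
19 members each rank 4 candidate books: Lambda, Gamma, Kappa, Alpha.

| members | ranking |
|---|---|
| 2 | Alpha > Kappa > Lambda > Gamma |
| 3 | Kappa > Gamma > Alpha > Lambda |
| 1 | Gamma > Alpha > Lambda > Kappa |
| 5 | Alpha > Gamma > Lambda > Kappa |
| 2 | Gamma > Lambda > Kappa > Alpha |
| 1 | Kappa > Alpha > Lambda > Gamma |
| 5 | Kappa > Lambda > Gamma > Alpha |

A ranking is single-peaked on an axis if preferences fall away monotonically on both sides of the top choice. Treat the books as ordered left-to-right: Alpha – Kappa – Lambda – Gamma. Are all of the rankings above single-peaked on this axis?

no

Axis positions: Alpha=1, Kappa=2, Lambda=3, Gamma=4.
Ballot type 1 (peak Alpha at position 1): ranking walks positions 1-2-3-4, expanding outward from the peak — single-peaked.
Ballot type 2: ranking walks positions 2-4-1-3; Gamma is ranked above Lambda even though Lambda lies between Gamma and the peak Kappa on the axis — preferences dip and rise again. Not single-peaked.
Ballot type 3: ranking walks positions 4-1-3-2; Alpha is ranked above Lambda even though Lambda lies between Alpha and the peak Gamma on the axis — preferences dip and rise again. Not single-peaked.
Ballot type 4: ranking walks positions 1-4-3-2; Gamma is ranked above Kappa even though Kappa lies between Gamma and the peak Alpha on the axis — preferences dip and rise again. Not single-peaked.
Ballot type 5 (peak Gamma at position 4): ranking walks positions 4-3-2-1, expanding outward from the peak — single-peaked.
Ballot type 6 (peak Kappa at position 2): ranking walks positions 2-1-3-4, expanding outward from the peak — single-peaked.
Ballot type 7 (peak Kappa at position 2): ranking walks positions 2-3-4-1, expanding outward from the peak — single-peaked.
Ballot type 2 violates single-peakedness, so the profile is not single-peaked on this axis.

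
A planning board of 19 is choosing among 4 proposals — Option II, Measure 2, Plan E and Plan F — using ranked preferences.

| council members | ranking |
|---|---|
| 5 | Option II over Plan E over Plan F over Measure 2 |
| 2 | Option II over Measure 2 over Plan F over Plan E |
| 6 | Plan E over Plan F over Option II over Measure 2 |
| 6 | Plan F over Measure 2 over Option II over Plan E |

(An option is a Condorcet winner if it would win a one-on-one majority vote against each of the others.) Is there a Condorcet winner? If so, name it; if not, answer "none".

Head-to-head results (19 council members):
Option II vs Measure 2: 5+2+6 = 13 for Option II, 6 for Measure 2 — Option II by 13–6.
Option II vs Plan E: 5+2+6 = 13 for Option II, 6 for Plan E — Option II by 13–6.
Option II vs Plan F: 7 to 12, Plan F.
Measure 2 vs Plan E: 8 to 11, Plan E.
Measure 2 vs Plan F: 2 to 17, Plan F.
Plan E vs Plan F: Plan E is ranked higher on 5+6 = 11 ballots, Plan F on 8. Plan E wins 11–8.
Every option loses at least once (Option II loses to Plan F; Measure 2 loses to Option II; Plan E loses to Option II; Plan F loses to Plan E). The majority relation contains the cycle Option II beats Plan E beats Plan F beats Option II, so there is no Condorcet winner.

none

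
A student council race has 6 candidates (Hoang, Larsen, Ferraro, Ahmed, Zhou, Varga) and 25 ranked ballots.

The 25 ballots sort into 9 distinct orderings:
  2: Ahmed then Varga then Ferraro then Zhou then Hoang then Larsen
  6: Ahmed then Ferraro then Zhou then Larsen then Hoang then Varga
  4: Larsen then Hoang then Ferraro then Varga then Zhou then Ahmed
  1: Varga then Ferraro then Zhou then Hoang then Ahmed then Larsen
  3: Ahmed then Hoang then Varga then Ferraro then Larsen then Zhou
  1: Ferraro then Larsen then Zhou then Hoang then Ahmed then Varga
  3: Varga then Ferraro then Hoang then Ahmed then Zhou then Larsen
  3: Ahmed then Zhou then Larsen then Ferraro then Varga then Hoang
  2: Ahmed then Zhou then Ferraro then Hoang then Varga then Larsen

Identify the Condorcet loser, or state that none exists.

none

Pairwise majorities:
Hoang vs Larsen: Larsen wins 14–11.
Hoang vs Ferraro: Ferraro, 18–7.
Hoang–Ahmed: Ahmed 16–9.
Hoang vs Zhou: 4+3+3 = 10 for Hoang, 15 for Zhou — Zhou by 15–10.
Hoang vs Varga: Hoang, 16–9.
Larsen vs Ferraro: Larsen is ranked higher on 4+3 = 7 ballots, Ferraro on 18. Ferraro wins 18–7.
Larsen vs Ahmed: Larsen preferred on 4+1 = 5 ballots; Ahmed wins 20–5.
Larsen vs Zhou: Larsen preferred on 4+3+1 = 8 ballots; Zhou wins 17–8.
Larsen vs Varga: Larsen preferred on 6+4+1+3 = 14 ballots; Larsen wins 14–11.
Ferraro vs Ahmed: 9 to 16, Ahmed.
Ferraro vs Zhou: 20 for Ferraro, 5 for Zhou — Ferraro by 20–5.
Ferraro vs Varga: Ferraro, 16–9.
Ahmed vs Zhou: 19 to 6, Ahmed.
Ahmed vs Varga: Ahmed preferred on 2+6+3+1+3+2 = 17 ballots; Ahmed wins 17–8.
Zhou vs Varga: Zhou is ranked higher on 6+1+3+2 = 12 ballots, Varga on 13. Varga wins 13–12.
Every candidate wins at least one matchup (Hoang beats Varga; Larsen beats Hoang; Ferraro beats Hoang; Ahmed beats Hoang; Zhou beats Hoang; Varga beats Zhou), so there is no Condorcet loser.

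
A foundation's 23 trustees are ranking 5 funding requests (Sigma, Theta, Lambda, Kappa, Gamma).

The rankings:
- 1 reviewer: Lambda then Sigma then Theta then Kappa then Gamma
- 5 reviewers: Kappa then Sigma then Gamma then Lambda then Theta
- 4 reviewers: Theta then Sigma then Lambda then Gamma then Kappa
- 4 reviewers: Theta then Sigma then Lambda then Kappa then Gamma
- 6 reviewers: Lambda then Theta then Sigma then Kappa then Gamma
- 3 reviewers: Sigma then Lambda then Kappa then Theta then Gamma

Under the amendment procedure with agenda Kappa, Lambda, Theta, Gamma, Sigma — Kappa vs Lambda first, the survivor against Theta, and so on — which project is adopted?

Round 1: Kappa vs Lambda — 5–18, Lambda advances.
Round 2: Lambda vs Theta — 15–8, Lambda advances.
Round 3: Lambda vs Gamma — 18–5, Lambda advances.
Round 4: Lambda vs Sigma — 7–16, Sigma advances.
The agenda winner is Sigma.

Sigma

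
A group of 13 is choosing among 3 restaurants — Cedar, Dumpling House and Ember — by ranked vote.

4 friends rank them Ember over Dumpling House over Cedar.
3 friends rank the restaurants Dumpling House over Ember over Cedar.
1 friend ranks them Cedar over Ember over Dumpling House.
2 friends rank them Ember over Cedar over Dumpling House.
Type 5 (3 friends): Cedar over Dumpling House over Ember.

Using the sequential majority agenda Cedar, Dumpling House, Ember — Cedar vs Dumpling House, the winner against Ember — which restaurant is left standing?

Round 1: Cedar vs Dumpling House — 6–7, Dumpling House advances.
Round 2: Dumpling House vs Ember — 6–7, Ember advances.
Ember survives the agenda.

Ember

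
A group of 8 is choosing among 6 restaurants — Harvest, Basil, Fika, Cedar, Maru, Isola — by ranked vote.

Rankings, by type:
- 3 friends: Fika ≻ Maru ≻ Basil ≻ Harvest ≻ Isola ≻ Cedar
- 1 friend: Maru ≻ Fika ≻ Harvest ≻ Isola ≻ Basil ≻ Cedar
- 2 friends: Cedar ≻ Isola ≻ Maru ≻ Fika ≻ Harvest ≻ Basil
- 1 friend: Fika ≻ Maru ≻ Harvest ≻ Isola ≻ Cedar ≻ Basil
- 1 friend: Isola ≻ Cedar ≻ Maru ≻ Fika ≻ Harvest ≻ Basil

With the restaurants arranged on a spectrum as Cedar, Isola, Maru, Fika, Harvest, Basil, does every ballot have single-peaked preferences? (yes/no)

no

Axis positions: Cedar=1, Isola=2, Maru=3, Fika=4, Harvest=5, Basil=6.
Type 1: ranking walks positions 4-3-6-5-2-1; Basil is ranked above Harvest even though Harvest lies between Basil and the peak Fika on the axis — preferences dip and rise again. Not single-peaked.
Type 2 (peak Maru at position 3): ranking walks positions 3-4-5-2-6-1, expanding outward from the peak — single-peaked.
Type 3 (peak Cedar at position 1): ranking walks positions 1-2-3-4-5-6, expanding outward from the peak — single-peaked.
Type 4 (peak Fika at position 4): ranking walks positions 4-3-5-2-1-6, expanding outward from the peak — single-peaked.
Type 5 (peak Isola at position 2): ranking walks positions 2-1-3-4-5-6, expanding outward from the peak — single-peaked.
Type 1 violates single-peakedness, so the profile is not single-peaked on this axis.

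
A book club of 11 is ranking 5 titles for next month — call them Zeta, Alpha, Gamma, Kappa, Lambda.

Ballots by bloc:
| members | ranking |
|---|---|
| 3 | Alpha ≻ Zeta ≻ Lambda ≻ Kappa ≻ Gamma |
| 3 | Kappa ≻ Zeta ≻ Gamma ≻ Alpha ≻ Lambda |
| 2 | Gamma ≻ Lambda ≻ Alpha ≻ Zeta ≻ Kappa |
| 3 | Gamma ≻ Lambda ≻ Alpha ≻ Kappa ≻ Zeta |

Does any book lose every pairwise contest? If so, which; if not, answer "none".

Pairwise majorities:
Zeta vs Alpha: Alpha, 8–3.
Zeta vs Gamma: Zeta, 6–5.
Zeta–Kappa: Kappa 6–5.
Zeta–Lambda: Zeta 6–5.
Alpha vs Gamma: Gamma wins 8–3.
Alpha vs Kappa: Alpha preferred on 3+2+3 = 8 ballots; Alpha wins 8–3.
Alpha vs Lambda: Alpha wins 6–5.
Gamma–Kappa: Kappa 6–5.
Gamma vs Lambda: 8 to 3, Gamma.
Kappa vs Lambda: Kappa is ranked higher on 3 ballots, Lambda on 8. Lambda wins 8–3.
Every book wins at least one matchup (Zeta beats Gamma; Alpha beats Zeta; Gamma beats Alpha; Kappa beats Zeta; Lambda beats Kappa), so there is no Condorcet loser.

none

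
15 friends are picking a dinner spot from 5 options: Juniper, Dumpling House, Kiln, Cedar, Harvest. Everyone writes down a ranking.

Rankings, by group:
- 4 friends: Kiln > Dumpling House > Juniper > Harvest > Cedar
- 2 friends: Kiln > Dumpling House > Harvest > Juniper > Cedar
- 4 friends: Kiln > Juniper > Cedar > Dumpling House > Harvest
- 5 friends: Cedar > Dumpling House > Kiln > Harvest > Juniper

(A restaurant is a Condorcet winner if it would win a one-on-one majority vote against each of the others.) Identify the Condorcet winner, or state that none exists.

Kiln

Head-to-head results (15 friends):
Juniper vs Dumpling House: Dumpling House wins 11–4.
Juniper vs Kiln: Kiln, 15–0.
Juniper vs Cedar: Juniper, 10–5.
Juniper–Harvest: Juniper 8–7.
Dumpling House–Kiln: Kiln 10–5.
Dumpling House vs Cedar: Cedar, 9–6.
Dumpling House vs Harvest: Dumpling House, 15–0.
Kiln–Cedar: Kiln 10–5.
Kiln vs Harvest: Kiln, 15–0.
Cedar–Harvest: Cedar 9–6.
Kiln wins every pairwise contest, so Kiln is the Condorcet winner.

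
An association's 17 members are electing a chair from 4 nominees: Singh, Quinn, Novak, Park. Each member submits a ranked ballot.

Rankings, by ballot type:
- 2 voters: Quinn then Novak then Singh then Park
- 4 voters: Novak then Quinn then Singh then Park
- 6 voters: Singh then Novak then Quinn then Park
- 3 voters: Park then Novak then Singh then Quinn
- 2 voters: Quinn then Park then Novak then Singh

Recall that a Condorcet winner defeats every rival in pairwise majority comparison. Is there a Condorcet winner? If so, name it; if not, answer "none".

Check each pair by majority over 17 ballots:
Singh vs Quinn: 9 to 8, Singh.
Singh vs Novak: Singh is ranked higher on 6 ballots, Novak on 11. Novak wins 11–6.
Singh vs Park: 2+4+6 = 12 for Singh, 5 for Park — Singh by 12–5.
Quinn vs Novak: 4 to 13, Novak.
Quinn vs Park: Quinn is ranked higher on 2+4+6+2 = 14 ballots, Park on 3. Quinn wins 14–3.
Novak vs Park: Novak is ranked higher on 2+4+6 = 12 ballots, Park on 5. Novak wins 12–5.
Novak beats each of Singh, Quinn, Park — Novak is the Condorcet winner.

Novak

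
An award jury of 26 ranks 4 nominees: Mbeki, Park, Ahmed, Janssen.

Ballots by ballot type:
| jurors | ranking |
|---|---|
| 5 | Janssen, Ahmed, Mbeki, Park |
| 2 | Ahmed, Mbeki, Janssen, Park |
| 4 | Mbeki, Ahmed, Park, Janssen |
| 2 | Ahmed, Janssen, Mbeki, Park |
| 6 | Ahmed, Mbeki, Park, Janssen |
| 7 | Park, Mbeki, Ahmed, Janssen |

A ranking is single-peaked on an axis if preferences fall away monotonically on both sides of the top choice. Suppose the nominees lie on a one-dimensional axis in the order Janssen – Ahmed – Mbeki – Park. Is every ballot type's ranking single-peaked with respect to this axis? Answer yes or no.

yes

Axis positions: Janssen=1, Ahmed=2, Mbeki=3, Park=4.
Ballot type 1 (peak Janssen at position 1): ranking walks positions 1-2-3-4, expanding outward from the peak — single-peaked.
Ballot type 2 (peak Ahmed at position 2): ranking walks positions 2-3-1-4, expanding outward from the peak — single-peaked.
Ballot type 3 (peak Mbeki at position 3): ranking walks positions 3-2-4-1, expanding outward from the peak — single-peaked.
Ballot type 4 (peak Ahmed at position 2): ranking walks positions 2-1-3-4, expanding outward from the peak — single-peaked.
Ballot type 5 (peak Ahmed at position 2): ranking walks positions 2-3-4-1, expanding outward from the peak — single-peaked.
Ballot type 6 (peak Park at position 4): ranking walks positions 4-3-2-1, expanding outward from the peak — single-peaked.
Every ranking is single-peaked on this axis.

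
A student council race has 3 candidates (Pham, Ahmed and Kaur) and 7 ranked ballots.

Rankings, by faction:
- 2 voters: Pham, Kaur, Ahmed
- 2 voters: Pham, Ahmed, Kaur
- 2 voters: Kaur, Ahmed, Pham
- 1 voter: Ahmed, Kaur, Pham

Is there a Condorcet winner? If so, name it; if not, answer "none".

Pham

Pairwise majorities:
Pham vs Ahmed: Pham wins 4–3.
Pham vs Kaur: 2+2 = 4 for Pham, 3 for Kaur — Pham by 4–3.
Ahmed vs Kaur: Kaur wins 4–3.
Only Pham has no losses; Pham is the Condorcet winner.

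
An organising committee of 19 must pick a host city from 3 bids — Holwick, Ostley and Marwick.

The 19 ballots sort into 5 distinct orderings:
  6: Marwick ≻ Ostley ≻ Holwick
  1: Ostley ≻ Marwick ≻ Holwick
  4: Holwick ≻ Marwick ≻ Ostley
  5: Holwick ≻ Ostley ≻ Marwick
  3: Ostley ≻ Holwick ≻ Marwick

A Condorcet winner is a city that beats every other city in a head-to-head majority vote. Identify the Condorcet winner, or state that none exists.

none

Head-to-head results (19 organisers):
Holwick vs Ostley: 9 to 10, Ostley.
Holwick vs Marwick: 12 to 7, Holwick.
Ostley vs Marwick: Ostley preferred on 1+5+3 = 9 ballots; Marwick wins 10–9.
Every city loses at least once (Holwick loses to Ostley; Ostley loses to Marwick; Marwick loses to Holwick). The majority relation contains the cycle Holwick > Marwick > Ostley > Holwick, so there is no Condorcet winner.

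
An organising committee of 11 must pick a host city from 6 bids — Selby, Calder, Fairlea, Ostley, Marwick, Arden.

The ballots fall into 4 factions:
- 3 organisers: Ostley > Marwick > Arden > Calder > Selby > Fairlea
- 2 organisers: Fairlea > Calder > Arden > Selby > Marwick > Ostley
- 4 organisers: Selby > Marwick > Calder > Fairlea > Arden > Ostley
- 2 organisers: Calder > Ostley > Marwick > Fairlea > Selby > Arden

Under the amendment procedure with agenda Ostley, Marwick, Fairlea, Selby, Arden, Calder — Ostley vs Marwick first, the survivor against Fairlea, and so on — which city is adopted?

Round 1: Ostley vs Marwick — 5–6, Marwick advances.
Round 2: Marwick vs Fairlea — 9–2, Marwick advances.
Round 3: Marwick vs Selby — 5–6, Selby advances.
Round 4: Selby vs Arden — 6–5, Selby advances.
Round 5: Selby vs Calder — 4–7, Calder advances.
The agenda winner is Calder.

Calder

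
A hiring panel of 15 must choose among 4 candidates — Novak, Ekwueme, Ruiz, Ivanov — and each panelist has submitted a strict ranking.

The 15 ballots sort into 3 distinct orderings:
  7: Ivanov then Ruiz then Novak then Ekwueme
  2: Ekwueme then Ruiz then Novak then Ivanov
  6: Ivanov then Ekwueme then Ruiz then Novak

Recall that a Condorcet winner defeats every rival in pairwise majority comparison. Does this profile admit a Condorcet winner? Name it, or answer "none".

Ivanov

Check each pair by majority over 15 ballots:
Novak–Ekwueme: Ekwueme 8–7.
Novak vs Ruiz: Ruiz, 15–0.
Novak vs Ivanov: Ivanov wins 13–2.
Ekwueme–Ruiz: Ekwueme 8–7.
Ekwueme vs Ivanov: Ivanov, 13–2.
Ruiz–Ivanov: Ivanov 13–2.
Only Ivanov has no losses; Ivanov is the Condorcet winner.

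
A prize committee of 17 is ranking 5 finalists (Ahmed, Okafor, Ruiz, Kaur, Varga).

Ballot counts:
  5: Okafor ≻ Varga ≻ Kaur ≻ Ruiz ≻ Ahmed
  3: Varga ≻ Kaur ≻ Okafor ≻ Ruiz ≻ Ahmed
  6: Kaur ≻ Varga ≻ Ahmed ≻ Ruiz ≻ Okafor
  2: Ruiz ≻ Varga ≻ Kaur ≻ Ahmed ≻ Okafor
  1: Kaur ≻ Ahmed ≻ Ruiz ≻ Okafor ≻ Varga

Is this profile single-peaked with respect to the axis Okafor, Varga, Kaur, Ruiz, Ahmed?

Axis positions: Okafor=1, Varga=2, Kaur=3, Ruiz=4, Ahmed=5.
Cluster 1 (peak Okafor at position 1): ranking walks positions 1-2-3-4-5, expanding outward from the peak — single-peaked.
Cluster 2 (peak Varga at position 2): ranking walks positions 2-3-1-4-5, expanding outward from the peak — single-peaked.
Cluster 3: ranking walks positions 3-2-5-4-1; Ahmed is ranked above Ruiz even though Ruiz lies between Ahmed and the peak Kaur on the axis — preferences dip and rise again. Not single-peaked.
Cluster 4: ranking walks positions 4-2-3-5-1; Varga is ranked above Kaur even though Kaur lies between Varga and the peak Ruiz on the axis — preferences dip and rise again. Not single-peaked.
Cluster 5: ranking walks positions 3-5-4-1-2; Ahmed is ranked above Ruiz even though Ruiz lies between Ahmed and the peak Kaur on the axis — preferences dip and rise again. Not single-peaked.
Cluster 3 violates single-peakedness, so the profile is not single-peaked on this axis.

no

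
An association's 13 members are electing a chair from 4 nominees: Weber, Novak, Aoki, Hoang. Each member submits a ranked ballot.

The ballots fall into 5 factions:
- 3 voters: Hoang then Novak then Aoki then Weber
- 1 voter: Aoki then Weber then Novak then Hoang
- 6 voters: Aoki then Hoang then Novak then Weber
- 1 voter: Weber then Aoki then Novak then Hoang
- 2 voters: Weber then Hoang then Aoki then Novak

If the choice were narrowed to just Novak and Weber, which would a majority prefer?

Ballots ranking Novak above Weber: 3 + 6 = 9.
Ballots ranking Weber above Novak: 13 − 9 = 4.
Novak wins the head-to-head 9–4.

Novak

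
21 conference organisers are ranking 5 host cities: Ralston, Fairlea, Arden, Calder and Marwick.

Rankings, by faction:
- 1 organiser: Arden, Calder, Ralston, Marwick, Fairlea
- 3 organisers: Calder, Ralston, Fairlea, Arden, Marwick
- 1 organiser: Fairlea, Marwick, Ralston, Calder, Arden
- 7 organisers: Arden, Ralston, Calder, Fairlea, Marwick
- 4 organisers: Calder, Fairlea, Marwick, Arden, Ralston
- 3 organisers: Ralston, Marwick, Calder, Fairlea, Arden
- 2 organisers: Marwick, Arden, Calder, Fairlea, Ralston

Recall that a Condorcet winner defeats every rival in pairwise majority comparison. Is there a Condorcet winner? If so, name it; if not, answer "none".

none

Head-to-head results (21 organisers):
Ralston vs Fairlea: Ralston is ranked higher on 1+3+7+3 = 14 ballots, Fairlea on 7. Ralston wins 14–7.
Ralston vs Arden: 7 to 14, Arden.
Ralston vs Calder: Ralston preferred on 1+7+3 = 11 ballots; Ralston wins 11–10.
Ralston vs Marwick: Ralston is ranked higher on 1+3+7+3 = 14 ballots, Marwick on 7. Ralston wins 14–7.
Fairlea vs Arden: Fairlea is ranked higher on 3+1+4+3 = 11 ballots, Arden on 10. Fairlea wins 11–10.
Fairlea vs Calder: 1 for Fairlea, 20 for Calder — Calder by 20–1.
Fairlea vs Marwick: 3+1+7+4 = 15 for Fairlea, 6 for Marwick — Fairlea by 15–6.
Arden vs Calder: Arden is ranked higher on 1+7+2 = 10 ballots, Calder on 11. Calder wins 11–10.
Arden vs Marwick: 1+3+7 = 11 for Arden, 10 for Marwick — Arden by 11–10.
Calder vs Marwick: 15 to 6, Calder.
No city is unbeaten: Ralston loses to Arden; Fairlea loses to Ralston; Arden loses to Fairlea; Calder loses to Ralston; Marwick loses to Ralston. In particular Ralston beats Fairlea beats Arden beats Ralston is a majority cycle — no Condorcet winner exists.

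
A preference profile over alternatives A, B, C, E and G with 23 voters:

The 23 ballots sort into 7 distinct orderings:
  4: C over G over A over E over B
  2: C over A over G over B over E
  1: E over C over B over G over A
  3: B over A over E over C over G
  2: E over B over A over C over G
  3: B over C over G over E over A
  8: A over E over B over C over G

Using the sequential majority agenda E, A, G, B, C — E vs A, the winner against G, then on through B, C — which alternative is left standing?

Round 1: E vs A — 6–17, A advances.
Round 2: A vs G — 15–8, A advances.
Round 3: A vs B — 14–9, A advances.
Round 4: A vs C — 13–10, A advances.
The agenda winner is A.

A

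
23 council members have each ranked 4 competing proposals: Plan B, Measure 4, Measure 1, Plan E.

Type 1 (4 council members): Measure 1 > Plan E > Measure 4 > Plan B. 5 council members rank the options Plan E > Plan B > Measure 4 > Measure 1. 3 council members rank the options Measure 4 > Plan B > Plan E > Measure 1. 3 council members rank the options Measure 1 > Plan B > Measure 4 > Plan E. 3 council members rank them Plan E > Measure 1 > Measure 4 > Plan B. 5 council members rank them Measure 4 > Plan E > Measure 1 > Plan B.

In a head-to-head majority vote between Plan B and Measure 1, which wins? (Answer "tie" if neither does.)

Measure 1

Ballots ranking Plan B above Measure 1: 5 + 3 = 8.
Ballots ranking Measure 1 above Plan B: 23 − 8 = 15.
Measure 1 wins the head-to-head 15–8.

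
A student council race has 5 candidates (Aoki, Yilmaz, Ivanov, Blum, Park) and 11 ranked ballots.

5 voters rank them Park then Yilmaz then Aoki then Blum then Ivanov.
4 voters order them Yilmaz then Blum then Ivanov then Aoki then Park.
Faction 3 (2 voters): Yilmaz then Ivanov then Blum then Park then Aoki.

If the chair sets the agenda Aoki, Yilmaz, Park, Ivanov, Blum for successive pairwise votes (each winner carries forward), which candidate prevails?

Yilmaz

Round 1: Aoki vs Yilmaz — 0–11, Yilmaz advances.
Round 2: Yilmaz vs Park — 6–5, Yilmaz advances.
Round 3: Yilmaz vs Ivanov — 11–0, Yilmaz advances.
Round 4: Yilmaz vs Blum — 11–0, Yilmaz advances.
The agenda winner is Yilmaz.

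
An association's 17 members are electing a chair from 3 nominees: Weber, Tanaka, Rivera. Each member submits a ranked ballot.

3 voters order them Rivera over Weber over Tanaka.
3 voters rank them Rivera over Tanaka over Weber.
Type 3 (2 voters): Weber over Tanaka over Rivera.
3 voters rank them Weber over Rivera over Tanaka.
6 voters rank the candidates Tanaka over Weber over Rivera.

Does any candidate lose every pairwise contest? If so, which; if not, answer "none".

Head-to-head results (17 voters):
Weber vs Tanaka: Tanaka, 9–8.
Weber vs Rivera: Weber preferred on 2+3+6 = 11 ballots; Weber wins 11–6.
Tanaka–Rivera: Rivera 9–8.
No candidate is winless: Weber beats Rivera; Tanaka beats Weber; Rivera beats Tanaka. There is no Condorcet loser.

none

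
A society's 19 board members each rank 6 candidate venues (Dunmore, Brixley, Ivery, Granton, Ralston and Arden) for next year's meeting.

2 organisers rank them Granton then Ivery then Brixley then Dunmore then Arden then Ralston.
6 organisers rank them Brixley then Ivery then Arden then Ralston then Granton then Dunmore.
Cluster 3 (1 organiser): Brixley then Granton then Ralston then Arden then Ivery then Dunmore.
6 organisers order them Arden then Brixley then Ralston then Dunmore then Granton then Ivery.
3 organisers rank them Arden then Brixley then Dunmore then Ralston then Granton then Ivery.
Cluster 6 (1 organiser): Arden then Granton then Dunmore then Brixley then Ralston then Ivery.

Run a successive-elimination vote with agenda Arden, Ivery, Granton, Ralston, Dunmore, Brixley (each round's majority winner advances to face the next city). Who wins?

Round 1: Arden vs Ivery — 11–8, Arden advances.
Round 2: Arden vs Granton — 16–3, Arden advances.
Round 3: Arden vs Ralston — 18–1, Arden advances.
Round 4: Arden vs Dunmore — 17–2, Arden advances.
Round 5: Arden vs Brixley — 10–9, Arden advances.
The agenda winner is Arden.

Arden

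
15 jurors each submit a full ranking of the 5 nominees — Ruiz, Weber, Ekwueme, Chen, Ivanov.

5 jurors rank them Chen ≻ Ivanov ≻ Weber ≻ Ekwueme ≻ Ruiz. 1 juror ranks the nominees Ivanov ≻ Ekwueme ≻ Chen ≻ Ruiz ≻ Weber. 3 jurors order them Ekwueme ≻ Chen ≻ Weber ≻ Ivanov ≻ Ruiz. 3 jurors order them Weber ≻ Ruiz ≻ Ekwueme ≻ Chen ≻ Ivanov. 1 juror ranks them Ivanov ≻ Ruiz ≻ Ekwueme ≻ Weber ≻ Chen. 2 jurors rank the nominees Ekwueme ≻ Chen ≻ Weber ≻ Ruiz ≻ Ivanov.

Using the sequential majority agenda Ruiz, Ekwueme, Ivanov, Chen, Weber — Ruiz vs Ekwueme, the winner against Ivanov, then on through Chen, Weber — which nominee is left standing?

Round 1: Ruiz vs Ekwueme — 4–11, Ekwueme advances.
Round 2: Ekwueme vs Ivanov — 8–7, Ekwueme advances.
Round 3: Ekwueme vs Chen — 10–5, Ekwueme advances.
Round 4: Ekwueme vs Weber — 7–8, Weber advances.
Weber survives the agenda.

Weber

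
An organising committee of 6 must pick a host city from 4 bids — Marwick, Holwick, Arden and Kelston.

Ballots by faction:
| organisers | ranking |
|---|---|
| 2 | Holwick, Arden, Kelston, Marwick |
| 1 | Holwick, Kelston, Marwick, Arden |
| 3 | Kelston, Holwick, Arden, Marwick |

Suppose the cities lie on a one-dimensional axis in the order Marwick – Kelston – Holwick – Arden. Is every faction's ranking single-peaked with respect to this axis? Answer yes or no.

Axis positions: Marwick=1, Kelston=2, Holwick=3, Arden=4.
Faction 1 (peak Holwick at position 3): ranking walks positions 3-4-2-1, expanding outward from the peak — single-peaked.
Faction 2 (peak Holwick at position 3): ranking walks positions 3-2-1-4, expanding outward from the peak — single-peaked.
Faction 3 (peak Kelston at position 2): ranking walks positions 2-3-4-1, expanding outward from the peak — single-peaked.
Every ranking is single-peaked on this axis.

yes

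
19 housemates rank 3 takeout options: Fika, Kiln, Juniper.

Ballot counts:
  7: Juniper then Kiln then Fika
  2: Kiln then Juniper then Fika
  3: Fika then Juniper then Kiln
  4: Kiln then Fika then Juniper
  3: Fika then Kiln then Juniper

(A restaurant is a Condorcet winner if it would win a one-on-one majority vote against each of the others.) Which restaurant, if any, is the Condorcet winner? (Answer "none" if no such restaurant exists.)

Check each pair by majority over 19 ballots:
Fika vs Kiln: 3+3 = 6 for Fika, 13 for Kiln — Kiln by 13–6.
Fika–Juniper: Fika 10–9.
Kiln–Juniper: Juniper 10–9.
No restaurant is unbeaten: Fika loses to Kiln; Kiln loses to Juniper; Juniper loses to Fika. In particular Fika → Juniper → Kiln → Fika is a majority cycle — no Condorcet winner exists.

none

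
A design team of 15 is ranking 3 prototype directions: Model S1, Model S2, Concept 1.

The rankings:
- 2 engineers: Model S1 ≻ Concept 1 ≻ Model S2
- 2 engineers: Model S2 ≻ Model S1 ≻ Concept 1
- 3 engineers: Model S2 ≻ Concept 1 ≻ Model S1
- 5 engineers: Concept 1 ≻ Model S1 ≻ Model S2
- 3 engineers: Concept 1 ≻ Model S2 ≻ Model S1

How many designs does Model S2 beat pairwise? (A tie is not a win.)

Model S2 against each rival (15 engineers):
Model S2 vs Model S1: Model S2 is ranked higher on 2+3+3 = 8 ballots, Model S1 on 7. Model S2 wins 8–7.
Model S2 vs Concept 1: Concept 1 wins 10–5.
Model S2 beats Model S1; loses to Concept 1 — 1 pairwise win.

1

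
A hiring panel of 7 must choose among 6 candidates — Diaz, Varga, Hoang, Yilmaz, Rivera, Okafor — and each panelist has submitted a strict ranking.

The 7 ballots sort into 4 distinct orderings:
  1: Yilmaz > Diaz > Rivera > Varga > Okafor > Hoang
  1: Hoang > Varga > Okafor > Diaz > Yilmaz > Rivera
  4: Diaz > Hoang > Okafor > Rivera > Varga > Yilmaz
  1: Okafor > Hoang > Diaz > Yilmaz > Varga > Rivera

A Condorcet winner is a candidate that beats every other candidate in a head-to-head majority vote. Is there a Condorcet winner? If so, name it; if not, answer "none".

Check each pair by majority over 7 ballots:
Diaz vs Varga: Diaz wins 6–1.
Diaz–Hoang: Diaz 5–2.
Diaz–Yilmaz: Diaz 6–1.
Diaz–Rivera: Diaz 7–0.
Diaz–Okafor: Diaz 5–2.
Varga vs Hoang: Hoang wins 6–1.
Varga–Yilmaz: Varga 5–2.
Varga vs Rivera: Rivera wins 5–2.
Varga vs Okafor: Okafor wins 5–2.
Hoang vs Yilmaz: Hoang, 6–1.
Hoang vs Rivera: Hoang wins 6–1.
Hoang vs Okafor: Hoang, 5–2.
Yilmaz–Rivera: Rivera 4–3.
Yilmaz vs Okafor: Okafor wins 6–1.
Rivera vs Okafor: Okafor wins 6–1.
Diaz wins every pairwise contest, so Diaz is the Condorcet winner.

Diaz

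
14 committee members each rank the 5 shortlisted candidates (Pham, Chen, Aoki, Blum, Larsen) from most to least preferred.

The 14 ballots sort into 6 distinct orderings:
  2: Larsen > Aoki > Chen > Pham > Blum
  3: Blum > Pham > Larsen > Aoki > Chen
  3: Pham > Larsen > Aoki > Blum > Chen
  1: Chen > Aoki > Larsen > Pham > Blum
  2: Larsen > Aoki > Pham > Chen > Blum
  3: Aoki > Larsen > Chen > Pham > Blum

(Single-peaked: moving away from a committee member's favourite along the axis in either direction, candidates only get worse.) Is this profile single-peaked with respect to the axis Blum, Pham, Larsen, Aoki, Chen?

yes

Axis positions: Blum=1, Pham=2, Larsen=3, Aoki=4, Chen=5.
Faction 1 (peak Larsen at position 3): ranking walks positions 3-4-5-2-1, expanding outward from the peak — single-peaked.
Faction 2 (peak Blum at position 1): ranking walks positions 1-2-3-4-5, expanding outward from the peak — single-peaked.
Faction 3 (peak Pham at position 2): ranking walks positions 2-3-4-1-5, expanding outward from the peak — single-peaked.
Faction 4 (peak Chen at position 5): ranking walks positions 5-4-3-2-1, expanding outward from the peak — single-peaked.
Faction 5 (peak Larsen at position 3): ranking walks positions 3-4-2-5-1, expanding outward from the peak — single-peaked.
Faction 6 (peak Aoki at position 4): ranking walks positions 4-3-5-2-1, expanding outward from the peak — single-peaked.
Every ranking is single-peaked on this axis.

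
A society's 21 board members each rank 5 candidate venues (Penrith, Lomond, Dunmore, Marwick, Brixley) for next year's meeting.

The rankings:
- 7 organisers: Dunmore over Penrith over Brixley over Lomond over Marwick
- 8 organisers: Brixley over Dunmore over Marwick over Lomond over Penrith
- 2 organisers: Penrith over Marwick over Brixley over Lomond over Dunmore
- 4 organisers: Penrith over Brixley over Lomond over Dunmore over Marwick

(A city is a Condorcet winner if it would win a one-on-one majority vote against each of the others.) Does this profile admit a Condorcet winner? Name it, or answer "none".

none

Head-to-head results (21 organisers):
Penrith vs Lomond: 13 to 8, Penrith.
Penrith vs Dunmore: Penrith is ranked higher on 2+4 = 6 ballots, Dunmore on 15. Dunmore wins 15–6.
Penrith vs Marwick: 13 to 8, Penrith.
Penrith vs Brixley: Penrith is ranked higher on 7+2+4 = 13 ballots, Brixley on 8. Penrith wins 13–8.
Lomond vs Dunmore: Lomond is ranked higher on 2+4 = 6 ballots, Dunmore on 15. Dunmore wins 15–6.
Lomond vs Marwick: 11 to 10, Lomond.
Lomond vs Brixley: 0 for Lomond, 21 for Brixley — Brixley by 21–0.
Dunmore vs Marwick: Dunmore is ranked higher on 7+8+4 = 19 ballots, Marwick on 2. Dunmore wins 19–2.
Dunmore vs Brixley: 7 for Dunmore, 14 for Brixley — Brixley by 14–7.
Marwick vs Brixley: Marwick preferred on 2 ballots; Brixley wins 19–2.
Every city loses at least once (Penrith loses to Dunmore; Lomond loses to Penrith; Dunmore loses to Brixley; Marwick loses to Penrith; Brixley loses to Penrith). The majority relation contains the cycle Penrith → Brixley → Dunmore → Penrith, so there is no Condorcet winner.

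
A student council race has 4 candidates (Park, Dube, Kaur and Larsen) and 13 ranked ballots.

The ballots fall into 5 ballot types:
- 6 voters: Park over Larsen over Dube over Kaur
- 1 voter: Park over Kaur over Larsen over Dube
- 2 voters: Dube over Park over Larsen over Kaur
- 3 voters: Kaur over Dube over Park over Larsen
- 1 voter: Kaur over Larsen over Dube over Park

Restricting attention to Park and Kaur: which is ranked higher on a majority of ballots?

Park

Ballots ranking Park above Kaur: 6 + 1 + 2 = 9.
Ballots ranking Kaur above Park: 13 − 9 = 4.
Park wins the head-to-head 9–4.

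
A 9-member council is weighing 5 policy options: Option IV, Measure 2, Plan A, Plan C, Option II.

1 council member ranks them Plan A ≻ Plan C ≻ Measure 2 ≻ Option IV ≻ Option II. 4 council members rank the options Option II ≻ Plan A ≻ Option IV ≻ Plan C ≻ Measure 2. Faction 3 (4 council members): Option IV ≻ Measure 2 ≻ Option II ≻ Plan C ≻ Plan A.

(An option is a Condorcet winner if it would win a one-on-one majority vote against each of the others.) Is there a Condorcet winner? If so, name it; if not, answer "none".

Check each pair by majority over 9 ballots:
Option IV vs Measure 2: Option IV wins 8–1.
Option IV vs Plan A: Option IV preferred on 4 ballots; Plan A wins 5–4.
Option IV vs Plan C: Option IV, 8–1.
Option IV vs Option II: 1+4 = 5 for Option IV, 4 for Option II — Option IV by 5–4.
Measure 2 vs Plan A: Plan A wins 5–4.
Measure 2 vs Plan C: Measure 2 is ranked higher on 4 ballots, Plan C on 5. Plan C wins 5–4.
Measure 2 vs Option II: Measure 2 wins 5–4.
Plan A vs Plan C: Plan A, 5–4.
Plan A vs Option II: 1 for Plan A, 8 for Option II — Option II by 8–1.
Plan C vs Option II: Plan C is ranked higher on 1 ballot, Option II on 8. Option II wins 8–1.
Every option loses at least once (Option IV loses to Plan A; Measure 2 loses to Option IV; Plan A loses to Option II; Plan C loses to Option IV; Option II loses to Option IV). The majority relation contains the cycle Option IV beats Option II beats Plan A beats Option IV, so there is no Condorcet winner.

none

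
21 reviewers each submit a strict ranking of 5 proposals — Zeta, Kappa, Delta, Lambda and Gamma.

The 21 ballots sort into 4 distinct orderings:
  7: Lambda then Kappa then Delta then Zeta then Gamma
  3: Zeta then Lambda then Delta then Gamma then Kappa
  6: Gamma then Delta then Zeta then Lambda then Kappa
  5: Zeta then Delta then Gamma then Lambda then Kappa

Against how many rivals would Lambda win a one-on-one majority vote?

Lambda against each rival (21 reviewers):
Lambda vs Zeta: Lambda is ranked higher on 7 ballots, Zeta on 14. Zeta wins 14–7.
Lambda–Kappa: Lambda 21–0.
Lambda vs Delta: 10 to 11, Delta.
Lambda vs Gamma: Lambda is ranked higher on 7+3 = 10 ballots, Gamma on 11. Gamma wins 11–10.
Lambda beats Kappa; loses to Zeta, Delta, Gamma — 1 pairwise win.

1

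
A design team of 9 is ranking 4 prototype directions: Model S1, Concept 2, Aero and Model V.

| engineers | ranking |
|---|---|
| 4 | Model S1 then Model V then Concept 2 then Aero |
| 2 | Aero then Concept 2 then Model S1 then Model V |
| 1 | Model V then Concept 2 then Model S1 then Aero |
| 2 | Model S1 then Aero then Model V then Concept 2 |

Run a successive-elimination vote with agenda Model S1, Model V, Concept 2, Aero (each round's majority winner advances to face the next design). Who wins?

Model S1

Round 1: Model S1 vs Model V — 8–1, Model S1 advances.
Round 2: Model S1 vs Concept 2 — 6–3, Model S1 advances.
Round 3: Model S1 vs Aero — 7–2, Model S1 advances.
The agenda winner is Model S1.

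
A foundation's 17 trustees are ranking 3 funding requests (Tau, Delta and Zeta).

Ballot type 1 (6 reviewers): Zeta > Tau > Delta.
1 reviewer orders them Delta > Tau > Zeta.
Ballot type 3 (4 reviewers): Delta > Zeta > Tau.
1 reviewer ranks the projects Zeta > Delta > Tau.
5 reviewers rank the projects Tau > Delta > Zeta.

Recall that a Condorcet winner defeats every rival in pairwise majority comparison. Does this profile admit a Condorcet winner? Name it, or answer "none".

none

Check each pair by majority over 17 ballots:
Tau vs Delta: Tau preferred on 6+5 = 11 ballots; Tau wins 11–6.
Tau vs Zeta: 1+5 = 6 for Tau, 11 for Zeta — Zeta by 11–6.
Delta vs Zeta: 10 to 7, Delta.
No project is unbeaten: Tau loses to Zeta; Delta loses to Tau; Zeta loses to Delta. In particular Tau > Delta > Zeta > Tau is a majority cycle — no Condorcet winner exists.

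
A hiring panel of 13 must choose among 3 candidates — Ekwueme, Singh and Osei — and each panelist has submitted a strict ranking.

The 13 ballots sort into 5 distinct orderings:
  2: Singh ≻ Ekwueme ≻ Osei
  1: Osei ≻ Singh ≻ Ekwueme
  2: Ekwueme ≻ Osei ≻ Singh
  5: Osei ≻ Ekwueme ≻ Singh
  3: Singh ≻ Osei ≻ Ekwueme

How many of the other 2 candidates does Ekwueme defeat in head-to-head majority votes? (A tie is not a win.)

Ekwueme against each rival (13 committee members):
Ekwueme vs Singh: 2+5 = 7 for Ekwueme, 6 for Singh — Ekwueme by 7–6.
Ekwueme vs Osei: Ekwueme preferred on 2+2 = 4 ballots; Osei wins 9–4.
Ekwueme beats Singh; loses to Osei — 1 pairwise win.

1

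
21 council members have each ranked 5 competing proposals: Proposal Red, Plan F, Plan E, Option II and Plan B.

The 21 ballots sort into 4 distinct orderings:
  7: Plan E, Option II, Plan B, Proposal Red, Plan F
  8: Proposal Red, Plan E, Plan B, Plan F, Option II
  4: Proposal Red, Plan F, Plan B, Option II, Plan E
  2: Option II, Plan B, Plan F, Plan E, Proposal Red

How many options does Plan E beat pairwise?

3

Plan E against each rival (21 council members):
Plan E vs Proposal Red: Plan E is ranked higher on 7+2 = 9 ballots, Proposal Red on 12. Proposal Red wins 12–9.
Plan E vs Plan F: Plan E, 15–6.
Plan E vs Option II: Plan E is ranked higher on 7+8 = 15 ballots, Option II on 6. Plan E wins 15–6.
Plan E vs Plan B: Plan E wins 15–6.
Plan E beats Plan F, Option II, Plan B; loses to Proposal Red — 3 pairwise wins.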